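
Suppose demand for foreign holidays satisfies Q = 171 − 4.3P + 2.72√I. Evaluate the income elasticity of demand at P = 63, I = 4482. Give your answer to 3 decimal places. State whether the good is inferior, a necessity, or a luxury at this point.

At P = 63, I = 4482: Q = 82.198.
Holding P constant, ∂Q/∂I = 2.72/(2√I) = 0.0203144.
η_I = (∂Q/∂I)·(I/Q) = 0.0203144 × (4482/82.198) = 1.108.
Since η > 1, this is a luxury.

1.108 (luxury)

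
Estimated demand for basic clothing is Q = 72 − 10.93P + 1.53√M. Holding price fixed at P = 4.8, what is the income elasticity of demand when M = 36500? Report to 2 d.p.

0.47

At P = 4.8, M = 36500: Q = 311.842.
Holding P constant, ∂Q/∂M = 1.53/(2√M) = 0.00400419.
η_M = (∂Q/∂M)·(M/Q) = 0.00400419 × (36500/311.842) = 0.47.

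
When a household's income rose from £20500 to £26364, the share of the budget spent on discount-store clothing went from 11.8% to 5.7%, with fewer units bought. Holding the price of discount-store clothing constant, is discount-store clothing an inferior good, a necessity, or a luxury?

inferior good

Quantity demanded falls as income rises, so η < 0.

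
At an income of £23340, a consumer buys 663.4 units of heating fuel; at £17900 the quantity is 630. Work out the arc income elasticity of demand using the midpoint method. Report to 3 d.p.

0.196

ΔQ = 630 − 663.4 = -33.4; midpoint Q̄ = (663.4 + 630)/2 = 646.7.
ΔI = 17900 − 23340 = -5440; midpoint Ī = (23340 + 17900)/2 = 20620.
η = (ΔQ/Q̄) ÷ (ΔI/Ī) = (-33.4/646.7) ÷ (-5440/20620) = 0.196.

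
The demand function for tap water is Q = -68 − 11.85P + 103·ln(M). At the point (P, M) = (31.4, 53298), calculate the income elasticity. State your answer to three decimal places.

At P = 31.4, M = 53298: Q = 680.926.
Holding P constant, ∂Q/∂M = 103/M = 0.00193253.
η_M = (∂Q/∂M)·(M/Q) = 0.00193253 × (53298/680.926) = 0.151.

0.151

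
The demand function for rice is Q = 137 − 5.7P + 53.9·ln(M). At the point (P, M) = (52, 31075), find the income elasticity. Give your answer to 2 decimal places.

0.14

At P = 52, M = 31075: Q = 398.150.
Holding P constant, ∂Q/∂M = 53.9/M = 0.00173451.
η_M = (∂Q/∂M)·(M/Q) = 0.00173451 × (31075/398.150) = 0.14.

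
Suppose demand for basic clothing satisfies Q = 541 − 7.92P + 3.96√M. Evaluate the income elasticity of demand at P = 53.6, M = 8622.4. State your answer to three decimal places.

At P = 53.6, M = 8622.4: Q = 484.201.
Holding P constant, ∂Q/∂M = 3.96/(2√M) = 0.0213231.
η_M = (∂Q/∂M)·(M/Q) = 0.0213231 × (8622.4/484.201) = 0.380.

0.380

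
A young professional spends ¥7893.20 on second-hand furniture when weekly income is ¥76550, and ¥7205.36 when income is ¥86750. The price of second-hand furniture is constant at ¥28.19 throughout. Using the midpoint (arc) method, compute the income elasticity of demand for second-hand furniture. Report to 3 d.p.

With a constant price, Q₁ = 7893.20/28.19 = 280.000 and Q₂ = 7205.36/28.19 = 255.600 (equivalently, work directly with expenditure since P cancels).
Midpoint %ΔQ = (7205.36 − 7893.20)/7549.28 = -0.09111; midpoint %ΔI = (86750 − 76550)/81650 = 0.12492.
η = -0.09111 / 0.12492 = -0.729.

-0.729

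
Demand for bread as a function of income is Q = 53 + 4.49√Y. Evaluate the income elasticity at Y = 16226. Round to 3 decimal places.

At Y = 16226: Q = 624.942.
dQ/dY = 4.49/(2√Y) = 0.0176242 at this income.
η = (dQ/dY)·(Y/Q) = 0.0176242 × (16226/624.942) = 0.458.

0.458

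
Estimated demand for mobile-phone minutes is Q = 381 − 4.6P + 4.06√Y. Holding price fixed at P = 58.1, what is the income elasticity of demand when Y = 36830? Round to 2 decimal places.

At P = 58.1, Y = 36830: Q = 892.900.
Holding P constant, ∂Q/∂Y = 4.06/(2√Y) = 0.0105778.
η_Y = (∂Q/∂Y)·(Y/Q) = 0.0105778 × (36830/892.900) = 0.44.

0.44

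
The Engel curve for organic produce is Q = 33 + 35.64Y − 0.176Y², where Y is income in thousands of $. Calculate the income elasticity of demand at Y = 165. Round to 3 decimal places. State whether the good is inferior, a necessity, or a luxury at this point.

At Y = 165: Q = 1122.0000.
dQ/dY = 35.64 − 0.352Y = -22.44000.
η = (dQ/dY)·(Y/Q) = -22.44000 × (165/1122.0000) = -3.300.
η < 0 ⇒ inferior good.

-3.300 (inferior good)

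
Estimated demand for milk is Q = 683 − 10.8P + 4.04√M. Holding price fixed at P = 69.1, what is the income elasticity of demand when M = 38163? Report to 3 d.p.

0.544

At P = 69.1, M = 38163: Q = 725.948.
Holding P constant, ∂Q/∂M = 4.04/(2√M) = 0.0103402.
η_M = (∂Q/∂M)·(M/Q) = 0.0103402 × (38163/725.948) = 0.544.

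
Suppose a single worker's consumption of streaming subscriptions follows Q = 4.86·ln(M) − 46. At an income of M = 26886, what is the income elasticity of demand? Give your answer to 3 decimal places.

1.362

At M = 26886: Q = 3.569.
dQ/dM = 4.86/M = 0.000180763 at this income.
η = (dQ/dM)·(M/Q) = 0.000180763 × (26886/3.569) = 1.362.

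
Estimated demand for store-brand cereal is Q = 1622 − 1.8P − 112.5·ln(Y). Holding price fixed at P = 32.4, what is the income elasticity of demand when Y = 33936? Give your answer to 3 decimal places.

-0.288

At P = 32.4, Y = 33936: Q = 390.054.
Holding P constant, ∂Q/∂Y = -112.5/Y = -0.00331506.
η_Y = (∂Q/∂Y)·(Y/Q) = -0.00331506 × (33936/390.054) = -0.288.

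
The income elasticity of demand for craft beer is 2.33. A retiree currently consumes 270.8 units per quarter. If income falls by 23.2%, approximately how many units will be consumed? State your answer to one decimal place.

%ΔQ ≈ η × %ΔI = 2.33 × (-23.2%) = -54.056%.
New Q ≈ 270.8 × (1 − 0.54056) = 124.4.

124.4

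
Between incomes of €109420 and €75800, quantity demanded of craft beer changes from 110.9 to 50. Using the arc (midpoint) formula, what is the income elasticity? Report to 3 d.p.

ΔQ = 50 − 110.9 = -60.9; midpoint Q̄ = (110.9 + 50)/2 = 80.45.
ΔI = 75800 − 109420 = -33620; midpoint Ī = (109420 + 75800)/2 = 92610.
η = (ΔQ/Q̄) ÷ (ΔI/Ī) = (-60.9/80.45) ÷ (-33620/92610) = 2.085.

2.085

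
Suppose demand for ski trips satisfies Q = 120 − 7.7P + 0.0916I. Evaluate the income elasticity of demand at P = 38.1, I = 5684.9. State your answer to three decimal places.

At P = 38.1, I = 5684.9: Q = 347.367.
Holding P constant, ∂Q/∂I = 0.0916.
η_I = (∂Q/∂I)·(I/Q) = 0.0916 × (5684.9/347.367) = 1.499.

1.499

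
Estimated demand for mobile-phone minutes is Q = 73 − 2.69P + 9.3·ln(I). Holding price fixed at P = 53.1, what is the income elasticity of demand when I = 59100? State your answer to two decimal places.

0.29

At P = 53.1, I = 59100: Q = 32.340.
Holding P constant, ∂Q/∂I = 9.3/I = 0.00015736.
η_I = (∂Q/∂I)·(I/Q) = 0.00015736 × (59100/32.340) = 0.29.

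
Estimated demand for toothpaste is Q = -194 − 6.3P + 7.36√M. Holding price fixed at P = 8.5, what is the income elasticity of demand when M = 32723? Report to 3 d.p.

At P = 8.5, M = 32723: Q = 1083.837.
Holding P constant, ∂Q/∂M = 7.36/(2√M) = 0.0203433.
η_M = (∂Q/∂M)·(M/Q) = 0.0203433 × (32723/1083.837) = 0.614.

0.614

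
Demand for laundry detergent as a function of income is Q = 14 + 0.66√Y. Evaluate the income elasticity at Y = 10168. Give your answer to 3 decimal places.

At Y = 10168: Q = 80.552.
dQ/dY = 0.66/(2√Y) = 0.00327262 at this income.
η = (dQ/dY)·(Y/Q) = 0.00327262 × (10168/80.552) = 0.413.

0.413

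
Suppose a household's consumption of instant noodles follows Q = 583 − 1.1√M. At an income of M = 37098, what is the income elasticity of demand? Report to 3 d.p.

At M = 37098: Q = 371.131.
dQ/dM = -1.1/(2√M) = -0.00285553 at this income.
η = (dQ/dM)·(M/Q) = -0.00285553 × (37098/371.131) = -0.285.

-0.285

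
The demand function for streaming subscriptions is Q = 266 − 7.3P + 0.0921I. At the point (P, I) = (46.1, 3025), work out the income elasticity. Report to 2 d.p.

At P = 46.1, I = 3025: Q = 208.073.
Holding P constant, ∂Q/∂I = 0.0921.
η_I = (∂Q/∂I)·(I/Q) = 0.0921 × (3025/208.073) = 1.34.

1.34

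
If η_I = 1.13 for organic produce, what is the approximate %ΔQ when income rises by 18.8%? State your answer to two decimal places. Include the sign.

21.24%

%ΔQ ≈ η × %ΔI = 1.13 × 18.8% = 21.24%.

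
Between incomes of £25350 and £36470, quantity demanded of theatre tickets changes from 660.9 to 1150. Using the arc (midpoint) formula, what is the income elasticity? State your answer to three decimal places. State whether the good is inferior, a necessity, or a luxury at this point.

ΔQ = 1150 − 660.9 = 489.1; midpoint Q̄ = (660.9 + 1150)/2 = 905.45.
ΔI = 36470 − 25350 = 11120; midpoint Ī = (25350 + 36470)/2 = 30910.
η = (ΔQ/Q̄) ÷ (ΔI/Ī) = (489.1/905.45) ÷ (11120/30910) = 1.502.
η > 1 ⇒ luxury.

1.502 (luxury)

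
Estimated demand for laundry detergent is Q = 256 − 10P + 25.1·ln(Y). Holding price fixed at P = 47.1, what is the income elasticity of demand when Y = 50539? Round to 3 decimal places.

0.442

At P = 47.1, Y = 50539: Q = 56.846.
Holding P constant, ∂Q/∂Y = 25.1/Y = 0.000496646.
η_Y = (∂Q/∂Y)·(Y/Q) = 0.000496646 × (50539/56.846) = 0.442.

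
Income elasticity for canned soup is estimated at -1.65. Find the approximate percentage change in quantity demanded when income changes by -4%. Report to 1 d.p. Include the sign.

%ΔQ ≈ η × %ΔI = -1.65 × (-4%) = 6.6%.

6.6%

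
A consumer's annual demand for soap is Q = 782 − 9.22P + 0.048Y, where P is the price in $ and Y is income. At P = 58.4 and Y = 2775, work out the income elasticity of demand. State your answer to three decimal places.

0.354

At P = 58.4, Y = 2775: Q = 376.752.
Holding P constant, ∂Q/∂Y = 0.048.
η_Y = (∂Q/∂Y)·(Y/Q) = 0.048 × (2775/376.752) = 0.354.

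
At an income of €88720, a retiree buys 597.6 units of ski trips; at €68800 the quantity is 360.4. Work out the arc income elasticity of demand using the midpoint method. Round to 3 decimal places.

ΔQ = 360.4 − 597.6 = -237.2; midpoint Q̄ = (597.6 + 360.4)/2 = 479.
ΔI = 68800 − 88720 = -19920; midpoint Ī = (88720 + 68800)/2 = 78760.
η = (ΔQ/Q̄) ÷ (ΔI/Ī) = (-237.2/479) ÷ (-19920/78760) = 1.958.

1.958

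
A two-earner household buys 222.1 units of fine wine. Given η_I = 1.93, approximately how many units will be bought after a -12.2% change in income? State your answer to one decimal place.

169.8

%ΔQ ≈ η × %ΔI = 1.93 × (-12.2%) = -23.546%.
New Q ≈ 222.1 × (1 − 0.23546) = 169.8.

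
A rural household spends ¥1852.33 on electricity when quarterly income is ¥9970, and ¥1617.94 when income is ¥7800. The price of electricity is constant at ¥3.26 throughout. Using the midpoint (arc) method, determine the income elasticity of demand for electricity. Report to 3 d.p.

0.553

With a constant price, Q₁ = 1852.33/3.26 = 568.199 and Q₂ = 1617.94/3.26 = 496.301 (equivalently, work directly with expenditure since P cancels).
Midpoint %ΔQ = (1617.94 − 1852.33)/1735.14 = -0.13508; midpoint %ΔI = (7800 − 9970)/8885 = -0.24423.
η = -0.13508 / -0.24423 = 0.553.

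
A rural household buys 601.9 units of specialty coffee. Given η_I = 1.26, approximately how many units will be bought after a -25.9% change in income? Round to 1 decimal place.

%ΔQ ≈ η × %ΔI = 1.26 × (-25.9%) = -32.634%.
New Q ≈ 601.9 × (1 − 0.32634) = 405.5.

405.5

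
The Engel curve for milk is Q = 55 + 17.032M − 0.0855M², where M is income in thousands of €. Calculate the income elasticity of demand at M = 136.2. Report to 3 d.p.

-1.081

At M = 136.2: Q = 788.6958.
dQ/dM = 17.032 − 0.171M = -6.25820.
η = (dQ/dM)·(M/Q) = -6.25820 × (136.2/788.6958) = -1.081.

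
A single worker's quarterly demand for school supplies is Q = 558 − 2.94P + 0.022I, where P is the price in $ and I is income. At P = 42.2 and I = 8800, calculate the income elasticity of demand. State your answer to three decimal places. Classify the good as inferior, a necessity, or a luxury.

At P = 42.2, I = 8800: Q = 627.532.
Holding P constant, ∂Q/∂I = 0.022.
η_I = (∂Q/∂I)·(I/Q) = 0.022 × (8800/627.532) = 0.309.
Since 0 < η < 1, this is a necessity.

0.309 (necessity)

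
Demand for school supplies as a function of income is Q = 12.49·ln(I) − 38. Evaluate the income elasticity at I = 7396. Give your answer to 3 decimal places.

At I = 7396: Q = 73.270.
dQ/dI = 12.49/I = 0.00168875 at this income.
η = (dQ/dI)·(I/Q) = 0.00168875 × (7396/73.270) = 0.170.

0.170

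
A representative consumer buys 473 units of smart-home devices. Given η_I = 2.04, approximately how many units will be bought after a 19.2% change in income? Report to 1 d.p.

658.3

%ΔQ ≈ η × %ΔI = 2.04 × 19.2% = 39.168%.
New Q ≈ 473 × (1 + 0.39168) = 658.3.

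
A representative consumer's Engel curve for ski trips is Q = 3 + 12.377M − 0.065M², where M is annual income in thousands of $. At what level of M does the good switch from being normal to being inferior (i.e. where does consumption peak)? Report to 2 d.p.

dQ/dM = 12.377 − 0.13M.
The good is inferior where dQ/dM < 0. Setting dQ/dM = 0 gives M = 12.377 / 0.13 = 95.21.

95.21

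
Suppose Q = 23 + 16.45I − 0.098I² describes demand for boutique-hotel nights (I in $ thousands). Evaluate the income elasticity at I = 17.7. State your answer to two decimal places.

0.81

At I = 17.7: Q = 283.4626.
dQ/dI = 16.45 − 0.196I = 12.98080.
η = (dQ/dI)·(I/Q) = 12.98080 × (17.7/283.4626) = 0.81.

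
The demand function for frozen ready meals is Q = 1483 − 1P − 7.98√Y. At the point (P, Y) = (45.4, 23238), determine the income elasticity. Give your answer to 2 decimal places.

At P = 45.4, Y = 23238: Q = 221.128.
Holding P constant, ∂Q/∂Y = -7.98/(2√Y) = -0.0261742.
η_Y = (∂Q/∂Y)·(Y/Q) = -0.0261742 × (23238/221.128) = -2.75.

-2.75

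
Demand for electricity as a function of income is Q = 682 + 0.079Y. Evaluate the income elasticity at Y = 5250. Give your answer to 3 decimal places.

0.378

At Y = 5250: Q = 1096.750.
dQ/dY = 0.079.
η = (dQ/dY)·(Y/Q) = 0.079 × (5250/1096.750) = 0.378.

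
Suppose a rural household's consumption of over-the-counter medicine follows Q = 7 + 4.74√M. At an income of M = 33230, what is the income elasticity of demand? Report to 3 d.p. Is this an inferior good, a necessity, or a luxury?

0.496 (necessity)

At M = 33230: Q = 871.059.
dQ/dM = 4.74/(2√M) = 0.0130012 at this income.
η = (dQ/dM)·(M/Q) = 0.0130012 × (33230/871.059) = 0.496.
Since 0 < η < 1, the good is a necessity.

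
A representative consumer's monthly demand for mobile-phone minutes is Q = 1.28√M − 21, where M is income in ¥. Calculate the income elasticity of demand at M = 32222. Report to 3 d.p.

0.550

At M = 32222: Q = 208.766.
dQ/dM = 1.28/(2√M) = 0.00356536 at this income.
η = (dQ/dM)·(M/Q) = 0.00356536 × (32222/208.766) = 0.550.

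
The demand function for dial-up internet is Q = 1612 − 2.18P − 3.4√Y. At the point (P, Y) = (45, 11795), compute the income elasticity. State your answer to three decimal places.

-0.161

At P = 45, Y = 11795: Q = 1144.644.
Holding P constant, ∂Q/∂Y = -3.4/(2√Y) = -0.0156531.
η_Y = (∂Q/∂Y)·(Y/Q) = -0.0156531 × (11795/1144.644) = -0.161.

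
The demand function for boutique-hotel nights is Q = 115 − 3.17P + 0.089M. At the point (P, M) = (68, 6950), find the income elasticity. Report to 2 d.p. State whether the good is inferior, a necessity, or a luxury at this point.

1.19 (luxury)

At P = 68, M = 6950: Q = 517.990.
Holding P constant, ∂Q/∂M = 0.089.
η_M = (∂Q/∂M)·(M/Q) = 0.089 × (6950/517.990) = 1.19.
Since η > 1, this is a luxury.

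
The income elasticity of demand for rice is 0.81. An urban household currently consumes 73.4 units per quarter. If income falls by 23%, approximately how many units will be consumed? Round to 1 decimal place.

59.7

%ΔQ ≈ η × %ΔI = 0.81 × (-23%) = -18.63%.
New Q ≈ 73.4 × (1 − 0.1863) = 59.7.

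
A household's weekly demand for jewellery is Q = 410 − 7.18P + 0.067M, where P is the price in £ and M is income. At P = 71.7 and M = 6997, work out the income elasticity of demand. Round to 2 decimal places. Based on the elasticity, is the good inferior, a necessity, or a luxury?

1.29 (luxury)

At P = 71.7, M = 6997: Q = 363.993.
Holding P constant, ∂Q/∂M = 0.067.
η_M = (∂Q/∂M)·(M/Q) = 0.067 × (6997/363.993) = 1.29.
Since η > 1, this is a luxury.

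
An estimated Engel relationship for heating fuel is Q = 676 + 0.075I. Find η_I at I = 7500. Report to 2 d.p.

0.45

At I = 7500: Q = 1238.500.
dQ/dI = 0.075.
η = (dQ/dI)·(I/Q) = 0.075 × (7500/1238.500) = 0.45.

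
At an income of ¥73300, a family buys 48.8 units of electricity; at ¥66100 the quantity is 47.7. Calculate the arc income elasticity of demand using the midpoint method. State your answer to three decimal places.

ΔQ = 47.7 − 48.8 = -1.1; midpoint Q̄ = (48.8 + 47.7)/2 = 48.25.
ΔI = 66100 − 73300 = -7200; midpoint Ī = (73300 + 66100)/2 = 69700.
η = (ΔQ/Q̄) ÷ (ΔI/Ī) = (-1.1/48.25) ÷ (-7200/69700) = 0.221.

0.221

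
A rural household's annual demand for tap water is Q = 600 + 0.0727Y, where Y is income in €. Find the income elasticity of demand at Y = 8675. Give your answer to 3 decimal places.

At Y = 8675: Q = 1230.673.
dQ/dY = 0.0727.
η = (dQ/dY)·(Y/Q) = 0.0727 × (8675/1230.673) = 0.512.

0.512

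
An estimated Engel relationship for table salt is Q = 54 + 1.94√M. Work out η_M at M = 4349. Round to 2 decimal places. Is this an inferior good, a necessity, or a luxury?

At M = 4349: Q = 181.937.
dQ/dM = 1.94/(2√M) = 0.0147088 at this income.
η = (dQ/dM)·(M/Q) = 0.0147088 × (4349/181.937) = 0.35.
Since 0 < η < 1, the good is a necessity.

0.35 (necessity)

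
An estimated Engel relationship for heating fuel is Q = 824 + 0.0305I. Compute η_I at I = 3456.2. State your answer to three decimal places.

0.113

At I = 3456.2: Q = 929.414.
dQ/dI = 0.0305.
η = (dQ/dI)·(I/Q) = 0.0305 × (3456.2/929.414) = 0.113.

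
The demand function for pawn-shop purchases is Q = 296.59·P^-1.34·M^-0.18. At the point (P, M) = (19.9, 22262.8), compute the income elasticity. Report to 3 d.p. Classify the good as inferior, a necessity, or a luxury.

For a multiplicative demand Q = A·P^α·M^β, the income elasticity is β everywhere.
Here β = -0.18, so η = -0.180.
Since η < 0, this is an inferior good.

-0.180 (inferior good)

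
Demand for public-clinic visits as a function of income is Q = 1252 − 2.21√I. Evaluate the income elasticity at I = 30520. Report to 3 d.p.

-0.223

At I = 30520: Q = 865.914.
dQ/dI = -2.21/(2√I) = -0.00632514 at this income.
η = (dQ/dI)·(I/Q) = -0.00632514 × (30520/865.914) = -0.223.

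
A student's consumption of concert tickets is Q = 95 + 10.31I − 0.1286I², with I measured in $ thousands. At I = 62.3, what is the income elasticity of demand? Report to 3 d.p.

At I = 62.3: Q = 238.1791.
dQ/dI = 10.31 − 0.2572I = -5.71356.
η = (dQ/dI)·(I/Q) = -5.71356 × (62.3/238.1791) = -1.494.

-1.494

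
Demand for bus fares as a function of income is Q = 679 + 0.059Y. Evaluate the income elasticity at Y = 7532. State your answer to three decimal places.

0.396

At Y = 7532: Q = 1123.388.
dQ/dY = 0.059.
η = (dQ/dY)·(Y/Q) = 0.059 × (7532/1123.388) = 0.396.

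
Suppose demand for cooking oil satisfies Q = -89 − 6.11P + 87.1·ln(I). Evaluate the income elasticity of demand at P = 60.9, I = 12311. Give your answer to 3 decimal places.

At P = 60.9, I = 12311: Q = 359.230.
Holding P constant, ∂Q/∂I = 87.1/I = 0.00707497.
η_I = (∂Q/∂I)·(I/Q) = 0.00707497 × (12311/359.230) = 0.242.

0.242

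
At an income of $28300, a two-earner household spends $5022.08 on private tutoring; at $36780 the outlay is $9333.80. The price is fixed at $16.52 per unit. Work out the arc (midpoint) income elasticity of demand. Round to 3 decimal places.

With a constant price, Q₁ = 5022.08/16.52 = 304.000 and Q₂ = 9333.80/16.52 = 565.000 (equivalently, work directly with expenditure since P cancels).
Midpoint %ΔQ = (9333.80 − 5022.08)/7177.94 = 0.60069; midpoint %ΔI = (36780 − 28300)/32540 = 0.26060.
η = 0.60069 / 0.26060 = 2.305.

2.305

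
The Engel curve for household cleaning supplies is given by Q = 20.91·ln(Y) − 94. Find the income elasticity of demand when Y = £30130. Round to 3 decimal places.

0.172

At Y = 30130: Q = 121.651.
dQ/dY = 20.91/Y = 0.000693993 at this income.
η = (dQ/dY)·(Y/Q) = 0.000693993 × (30130/121.651) = 0.172.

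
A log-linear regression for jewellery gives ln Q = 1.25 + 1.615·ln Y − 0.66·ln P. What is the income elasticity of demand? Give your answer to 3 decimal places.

In a log-linear demand, the coefficient on ln Y is the income elasticity.
So η = 1.615.

1.615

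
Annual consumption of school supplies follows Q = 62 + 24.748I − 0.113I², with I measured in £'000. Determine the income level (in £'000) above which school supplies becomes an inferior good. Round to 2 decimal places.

dQ/dI = 24.748 − 0.226I.
The good is inferior where dQ/dI < 0. Setting dQ/dI = 0 gives I = 24.748 / 0.226 = 109.50.

109.50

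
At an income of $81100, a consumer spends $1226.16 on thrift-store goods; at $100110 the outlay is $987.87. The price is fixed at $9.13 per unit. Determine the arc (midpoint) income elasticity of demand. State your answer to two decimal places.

-1.03

With a constant price, Q₁ = 1226.16/9.13 = 134.300 and Q₂ = 987.87/9.13 = 108.200 (equivalently, work directly with expenditure since P cancels).
Midpoint %ΔQ = (987.87 − 1226.16)/1107.02 = -0.21525; midpoint %ΔI = (100110 − 81100)/90605 = 0.20981.
η = -0.21525 / 0.20981 = -1.03.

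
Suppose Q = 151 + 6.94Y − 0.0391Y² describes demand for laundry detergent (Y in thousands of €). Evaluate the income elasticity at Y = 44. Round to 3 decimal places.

0.404

At Y = 44: Q = 380.6624.
dQ/dY = 6.94 − 0.0782Y = 3.49920.
η = (dQ/dY)·(Y/Q) = 3.49920 × (44/380.6624) = 0.404.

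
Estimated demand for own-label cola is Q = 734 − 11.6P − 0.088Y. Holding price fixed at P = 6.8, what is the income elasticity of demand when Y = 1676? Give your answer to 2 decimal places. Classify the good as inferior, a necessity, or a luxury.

At P = 6.8, Y = 1676: Q = 507.632.
Holding P constant, ∂Q/∂Y = −0.088.
η_Y = (∂Q/∂Y)·(Y/Q) = -0.088 × (1676/507.632) = -0.29.
Since η < 0, this is an inferior good.

-0.29 (inferior good)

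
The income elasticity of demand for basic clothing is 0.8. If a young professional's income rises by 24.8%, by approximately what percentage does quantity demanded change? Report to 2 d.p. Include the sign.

%ΔQ ≈ η × %ΔI = 0.8 × 24.8% = 19.84%.

19.84%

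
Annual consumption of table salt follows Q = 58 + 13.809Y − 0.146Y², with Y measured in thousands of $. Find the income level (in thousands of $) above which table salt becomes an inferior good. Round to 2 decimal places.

47.29

dQ/dY = 13.809 − 0.292Y.
The good is inferior where dQ/dY < 0. Setting dQ/dY = 0 gives Y = 13.809 / 0.292 = 47.29.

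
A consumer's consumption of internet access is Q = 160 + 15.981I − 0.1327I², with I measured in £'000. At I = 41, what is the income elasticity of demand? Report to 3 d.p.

0.353

At I = 41: Q = 592.1523.
dQ/dI = 15.981 − 0.2654I = 5.09960.
η = (dQ/dI)·(I/Q) = 5.09960 × (41/592.1523) = 0.353.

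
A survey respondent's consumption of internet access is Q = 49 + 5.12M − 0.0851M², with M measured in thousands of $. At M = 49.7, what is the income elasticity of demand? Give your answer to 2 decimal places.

At M = 49.7: Q = 93.2593.
dQ/dM = 5.12 − 0.1702M = -3.33894.
η = (dQ/dM)·(M/Q) = -3.33894 × (49.7/93.2593) = -1.78.

-1.78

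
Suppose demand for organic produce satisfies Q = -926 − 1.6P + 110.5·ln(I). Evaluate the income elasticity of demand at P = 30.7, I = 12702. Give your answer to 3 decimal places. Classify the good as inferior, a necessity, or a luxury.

At P = 30.7, I = 12702: Q = 69.051.
Holding P constant, ∂Q/∂I = 110.5/I = 0.00869942.
η_I = (∂Q/∂I)·(I/Q) = 0.00869942 × (12702/69.051) = 1.600.
Since η > 1, this is a luxury.

1.600 (luxury)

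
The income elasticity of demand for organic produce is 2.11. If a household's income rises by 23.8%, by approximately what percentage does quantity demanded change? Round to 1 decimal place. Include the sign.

%ΔQ ≈ η × %ΔI = 2.11 × 23.8% = 50.2%.

50.2%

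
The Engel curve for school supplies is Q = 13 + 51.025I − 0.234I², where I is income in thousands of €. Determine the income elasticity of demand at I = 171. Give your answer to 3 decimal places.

At I = 171: Q = 1895.8810.
dQ/dI = 51.025 − 0.468I = -29.00300.
η = (dQ/dI)·(I/Q) = -29.00300 × (171/1895.8810) = -2.616.

-2.616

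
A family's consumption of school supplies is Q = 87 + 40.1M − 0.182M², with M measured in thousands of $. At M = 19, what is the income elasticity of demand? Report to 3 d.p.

At M = 19: Q = 783.1980.
dQ/dM = 40.1 − 0.364M = 33.18400.
η = (dQ/dM)·(M/Q) = 33.18400 × (19/783.1980) = 0.805.

0.805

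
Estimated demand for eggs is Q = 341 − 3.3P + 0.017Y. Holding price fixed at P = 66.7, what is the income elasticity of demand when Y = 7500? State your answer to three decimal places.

0.513

At P = 66.7, Y = 7500: Q = 248.390.
Holding P constant, ∂Q/∂Y = 0.017.
η_Y = (∂Q/∂Y)·(Y/Q) = 0.017 × (7500/248.390) = 0.513.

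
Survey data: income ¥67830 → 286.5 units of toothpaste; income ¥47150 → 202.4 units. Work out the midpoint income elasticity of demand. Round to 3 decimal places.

0.956

ΔQ = 202.4 − 286.5 = -84.1; midpoint Q̄ = (286.5 + 202.4)/2 = 244.45.
ΔI = 47150 − 67830 = -20680; midpoint Ī = (67830 + 47150)/2 = 57490.
η = (ΔQ/Q̄) ÷ (ΔI/Ī) = (-84.1/244.45) ÷ (-20680/57490) = 0.956.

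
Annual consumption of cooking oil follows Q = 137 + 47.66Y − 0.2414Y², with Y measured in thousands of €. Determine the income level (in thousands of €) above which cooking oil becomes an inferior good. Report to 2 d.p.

98.72

dQ/dY = 47.66 − 0.4828Y.
The good is inferior where dQ/dY < 0. Setting dQ/dY = 0 gives Y = 47.66 / 0.4828 = 98.72.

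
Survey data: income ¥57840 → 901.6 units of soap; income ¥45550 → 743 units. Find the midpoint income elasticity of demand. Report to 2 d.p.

0.81

ΔQ = 743 − 901.6 = -158.6; midpoint Q̄ = (901.6 + 743)/2 = 822.3.
ΔI = 45550 − 57840 = -12290; midpoint Ī = (57840 + 45550)/2 = 51695.
η = (ΔQ/Q̄) ÷ (ΔI/Ī) = (-158.6/822.3) ÷ (-12290/51695) = 0.81.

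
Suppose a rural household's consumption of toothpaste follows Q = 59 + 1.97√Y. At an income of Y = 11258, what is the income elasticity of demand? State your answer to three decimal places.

0.390

At Y = 11258: Q = 268.024.
dQ/dY = 1.97/(2√Y) = 0.00928337 at this income.
η = (dQ/dY)·(Y/Q) = 0.00928337 × (11258/268.024) = 0.390.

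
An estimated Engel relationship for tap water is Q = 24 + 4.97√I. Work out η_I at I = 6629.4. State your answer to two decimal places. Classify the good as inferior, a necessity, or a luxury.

At I = 6629.4: Q = 428.663.
dQ/dI = 4.97/(2√I) = 0.0305203 at this income.
η = (dQ/dI)·(I/Q) = 0.0305203 × (6629.4/428.663) = 0.47.
Since 0 < η < 1, the good is a necessity.

0.47 (necessity)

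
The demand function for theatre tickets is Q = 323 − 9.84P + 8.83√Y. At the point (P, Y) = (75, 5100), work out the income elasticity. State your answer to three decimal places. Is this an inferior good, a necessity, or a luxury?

At P = 75, Y = 5100: Q = 215.588.
Holding P constant, ∂Q/∂Y = 8.83/(2√Y) = 0.0618224.
η_Y = (∂Q/∂Y)·(Y/Q) = 0.0618224 × (5100/215.588) = 1.462.
Since η > 1, this is a luxury.

1.462 (luxury)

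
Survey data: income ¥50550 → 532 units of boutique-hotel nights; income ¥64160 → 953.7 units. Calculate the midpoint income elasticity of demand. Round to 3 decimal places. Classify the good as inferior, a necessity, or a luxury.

2.392 (luxury)

ΔQ = 953.7 − 532 = 421.7; midpoint Q̄ = (532 + 953.7)/2 = 742.85.
ΔI = 64160 − 50550 = 13610; midpoint Ī = (50550 + 64160)/2 = 57355.
η = (ΔQ/Q̄) ÷ (ΔI/Ī) = (421.7/742.85) ÷ (13610/57355) = 2.392.
η > 1 ⇒ luxury.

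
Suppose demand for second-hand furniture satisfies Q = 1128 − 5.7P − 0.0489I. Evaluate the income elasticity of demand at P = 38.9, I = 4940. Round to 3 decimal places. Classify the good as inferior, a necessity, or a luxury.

At P = 38.9, I = 4940: Q = 664.704.
Holding P constant, ∂Q/∂I = −0.0489.
η_I = (∂Q/∂I)·(I/Q) = -0.0489 × (4940/664.704) = -0.363.
Since η < 0, this is an inferior good.

-0.363 (inferior good)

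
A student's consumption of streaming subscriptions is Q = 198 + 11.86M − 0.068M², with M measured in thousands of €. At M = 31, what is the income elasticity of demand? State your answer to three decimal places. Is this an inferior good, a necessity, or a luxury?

At M = 31: Q = 500.3120.
dQ/dM = 11.86 − 0.136M = 7.64400.
η = (dQ/dM)·(M/Q) = 7.64400 × (31/500.3120) = 0.474.
0 < η < 1 ⇒ necessity.

0.474 (necessity)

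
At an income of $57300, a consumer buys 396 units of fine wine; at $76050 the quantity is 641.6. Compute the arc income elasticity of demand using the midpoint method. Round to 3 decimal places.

1.683

ΔQ = 641.6 − 396 = 245.6; midpoint Q̄ = (396 + 641.6)/2 = 518.8.
ΔI = 76050 − 57300 = 18750; midpoint Ī = (57300 + 76050)/2 = 66675.
η = (ΔQ/Q̄) ÷ (ΔI/Ī) = (245.6/518.8) ÷ (18750/66675) = 1.683.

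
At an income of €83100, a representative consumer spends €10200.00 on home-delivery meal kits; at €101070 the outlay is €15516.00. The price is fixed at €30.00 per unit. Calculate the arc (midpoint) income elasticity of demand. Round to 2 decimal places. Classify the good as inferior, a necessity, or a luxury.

With a constant price, Q₁ = 10200.00/30.00 = 340.000 and Q₂ = 15516.00/30.00 = 517.200 (equivalently, work directly with expenditure since P cancels).
Midpoint %ΔQ = (15516.00 − 10200.00)/12858.00 = 0.41344; midpoint %ΔI = (101070 − 83100)/92085 = 0.19515.
η = 0.41344 / 0.19515 = 2.12.
η > 1 ⇒ luxury.

2.12 (luxury)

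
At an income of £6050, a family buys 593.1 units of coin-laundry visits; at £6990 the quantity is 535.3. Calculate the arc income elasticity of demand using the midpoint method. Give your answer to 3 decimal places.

ΔQ = 535.3 − 593.1 = -57.8; midpoint Q̄ = (593.1 + 535.3)/2 = 564.2.
ΔI = 6990 − 6050 = 940; midpoint Ī = (6050 + 6990)/2 = 6520.
η = (ΔQ/Q̄) ÷ (ΔI/Ī) = (-57.8/564.2) ÷ (940/6520) = -0.711.

-0.711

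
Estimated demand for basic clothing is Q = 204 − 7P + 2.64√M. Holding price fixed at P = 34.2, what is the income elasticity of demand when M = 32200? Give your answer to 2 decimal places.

At P = 34.2, M = 32200: Q = 438.331.
Holding P constant, ∂Q/∂M = 2.64/(2√M) = 0.00735607.
η_M = (∂Q/∂M)·(M/Q) = 0.00735607 × (32200/438.331) = 0.54.

0.54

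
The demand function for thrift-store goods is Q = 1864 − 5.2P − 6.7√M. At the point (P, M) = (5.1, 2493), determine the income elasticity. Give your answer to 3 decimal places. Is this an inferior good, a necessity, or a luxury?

At P = 5.1, M = 2493: Q = 1502.949.
Holding P constant, ∂Q/∂M = -6.7/(2√M) = -0.067094.
η_M = (∂Q/∂M)·(M/Q) = -0.067094 × (2493/1502.949) = -0.111.
Since η < 0, this is an inferior good.

-0.111 (inferior good)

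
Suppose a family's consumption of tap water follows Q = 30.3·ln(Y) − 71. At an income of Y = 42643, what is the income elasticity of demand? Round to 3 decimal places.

At Y = 42643: Q = 252.017.
dQ/dY = 30.3/Y = 0.00071055 at this income.
η = (dQ/dY)·(Y/Q) = 0.00071055 × (42643/252.017) = 0.120.

0.120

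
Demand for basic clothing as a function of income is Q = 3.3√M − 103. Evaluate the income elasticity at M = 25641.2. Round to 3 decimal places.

0.621

At M = 25641.2: Q = 425.425.
dQ/dM = 3.3/(2√M) = 0.0103042 at this income.
η = (dQ/dM)·(M/Q) = 0.0103042 × (25641.2/425.425) = 0.621.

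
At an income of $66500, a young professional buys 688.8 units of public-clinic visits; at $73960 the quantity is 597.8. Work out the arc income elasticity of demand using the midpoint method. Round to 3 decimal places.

ΔQ = 597.8 − 688.8 = -91; midpoint Q̄ = (688.8 + 597.8)/2 = 643.3.
ΔI = 73960 − 66500 = 7460; midpoint Ī = (66500 + 73960)/2 = 70230.
η = (ΔQ/Q̄) ÷ (ΔI/Ī) = (-91/643.3) ÷ (7460/70230) = -1.332.

-1.332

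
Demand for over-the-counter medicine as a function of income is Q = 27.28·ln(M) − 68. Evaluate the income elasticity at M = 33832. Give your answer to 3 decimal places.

At M = 33832: Q = 216.508.
dQ/dM = 27.28/M = 0.000806337 at this income.
η = (dQ/dM)·(M/Q) = 0.000806337 × (33832/216.508) = 0.126.

0.126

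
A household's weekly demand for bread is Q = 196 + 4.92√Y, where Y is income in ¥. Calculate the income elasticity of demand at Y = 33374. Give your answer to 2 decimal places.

At Y = 33374: Q = 1094.813.
dQ/dY = 4.92/(2√Y) = 0.0134658 at this income.
η = (dQ/dY)·(Y/Q) = 0.0134658 × (33374/1094.813) = 0.41.

0.41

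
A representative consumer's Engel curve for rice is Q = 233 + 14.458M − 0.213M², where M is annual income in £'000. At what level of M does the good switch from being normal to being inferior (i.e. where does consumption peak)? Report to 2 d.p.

dQ/dM = 14.458 − 0.426M.
The good is inferior where dQ/dM < 0. Setting dQ/dM = 0 gives M = 14.458 / 0.426 = 33.94.

33.94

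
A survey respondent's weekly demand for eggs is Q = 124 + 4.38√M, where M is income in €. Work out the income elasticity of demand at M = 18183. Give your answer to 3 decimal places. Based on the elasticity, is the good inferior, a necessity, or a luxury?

At M = 18183: Q = 714.618.
dQ/dM = 4.38/(2√M) = 0.0162409 at this income.
η = (dQ/dM)·(M/Q) = 0.0162409 × (18183/714.618) = 0.413.
Since 0 < η < 1, the good is a necessity.

0.413 (necessity)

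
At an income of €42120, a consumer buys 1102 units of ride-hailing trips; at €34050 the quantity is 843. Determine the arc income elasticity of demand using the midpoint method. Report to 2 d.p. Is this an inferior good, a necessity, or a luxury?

ΔQ = 843 − 1102 = -259; midpoint Q̄ = (1102 + 843)/2 = 972.5.
ΔI = 34050 − 42120 = -8070; midpoint Ī = (42120 + 34050)/2 = 38085.
η = (ΔQ/Q̄) ÷ (ΔI/Ī) = (-259/972.5) ÷ (-8070/38085) = 1.26.
η > 1 ⇒ luxury.

1.26 (luxury)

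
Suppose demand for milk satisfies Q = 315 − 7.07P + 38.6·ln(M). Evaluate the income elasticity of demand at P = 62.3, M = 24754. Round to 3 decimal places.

At P = 62.3, M = 24754: Q = 265.045.
Holding P constant, ∂Q/∂M = 38.6/M = 0.00155934.
η_M = (∂Q/∂M)·(M/Q) = 0.00155934 × (24754/265.045) = 0.146.

0.146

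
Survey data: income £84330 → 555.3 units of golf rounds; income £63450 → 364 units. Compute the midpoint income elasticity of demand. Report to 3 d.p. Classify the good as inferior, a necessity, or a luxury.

ΔQ = 364 − 555.3 = -191.3; midpoint Q̄ = (555.3 + 364)/2 = 459.65.
ΔI = 63450 − 84330 = -20880; midpoint Ī = (84330 + 63450)/2 = 73890.
η = (ΔQ/Q̄) ÷ (ΔI/Ī) = (-191.3/459.65) ÷ (-20880/73890) = 1.473.
η > 1 ⇒ luxury.

1.473 (luxury)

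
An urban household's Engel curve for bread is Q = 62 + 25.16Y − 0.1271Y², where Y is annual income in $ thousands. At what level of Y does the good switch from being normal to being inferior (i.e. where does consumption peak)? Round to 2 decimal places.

98.98

dQ/dY = 25.16 − 0.2542Y.
The good is inferior where dQ/dY < 0. Setting dQ/dY = 0 gives Y = 25.16 / 0.2542 = 98.98.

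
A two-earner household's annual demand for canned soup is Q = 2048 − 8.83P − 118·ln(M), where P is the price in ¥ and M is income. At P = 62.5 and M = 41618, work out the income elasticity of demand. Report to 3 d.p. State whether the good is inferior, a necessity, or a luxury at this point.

-0.490 (inferior good)

At P = 62.5, M = 41618: Q = 241.043.
Holding P constant, ∂Q/∂M = -118/M = -0.00283531.
η_M = (∂Q/∂M)·(M/Q) = -0.00283531 × (41618/241.043) = -0.490.
Since η < 0, this is an inferior good.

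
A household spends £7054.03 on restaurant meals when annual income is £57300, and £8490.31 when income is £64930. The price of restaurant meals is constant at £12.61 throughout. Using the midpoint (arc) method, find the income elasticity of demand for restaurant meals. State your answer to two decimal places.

With a constant price, Q₁ = 7054.03/12.61 = 559.400 and Q₂ = 8490.31/12.61 = 673.300 (equivalently, work directly with expenditure since P cancels).
Midpoint %ΔQ = (8490.31 − 7054.03)/7772.17 = 0.18480; midpoint %ΔI = (64930 − 57300)/61115 = 0.12485.
η = 0.18480 / 0.12485 = 1.48.

1.48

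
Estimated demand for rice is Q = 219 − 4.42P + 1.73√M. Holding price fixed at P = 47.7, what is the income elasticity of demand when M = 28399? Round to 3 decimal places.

0.486

At P = 47.7, M = 28399: Q = 299.706.
Holding P constant, ∂Q/∂M = 1.73/(2√M) = 0.00513292.
η_M = (∂Q/∂M)·(M/Q) = 0.00513292 × (28399/299.706) = 0.486.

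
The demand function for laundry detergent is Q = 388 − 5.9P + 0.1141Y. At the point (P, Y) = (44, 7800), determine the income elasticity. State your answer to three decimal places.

0.874

At P = 44, Y = 7800: Q = 1018.380.
Holding P constant, ∂Q/∂Y = 0.1141.
η_Y = (∂Q/∂Y)·(Y/Q) = 0.1141 × (7800/1018.380) = 0.874.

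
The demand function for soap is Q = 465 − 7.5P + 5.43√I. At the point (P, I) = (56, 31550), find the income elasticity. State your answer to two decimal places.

0.48

At P = 56, I = 31550: Q = 1009.494.
Holding P constant, ∂Q/∂I = 5.43/(2√I) = 0.0152852.
η_I = (∂Q/∂I)·(I/Q) = 0.0152852 × (31550/1009.494) = 0.48.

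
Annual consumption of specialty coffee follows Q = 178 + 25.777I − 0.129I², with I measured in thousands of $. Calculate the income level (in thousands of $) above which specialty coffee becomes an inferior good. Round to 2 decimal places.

99.91

dQ/dI = 25.777 − 0.258I.
The good is inferior where dQ/dI < 0. Setting dQ/dI = 0 gives I = 25.777 / 0.258 = 99.91.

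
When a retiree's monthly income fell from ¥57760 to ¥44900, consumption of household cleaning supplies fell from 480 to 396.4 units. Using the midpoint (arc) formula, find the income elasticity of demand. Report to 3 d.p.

ΔQ = 396.4 − 480 = -83.6; midpoint Q̄ = (480 + 396.4)/2 = 438.2.
ΔI = 44900 − 57760 = -12860; midpoint Ī = (57760 + 44900)/2 = 51330.
η = (ΔQ/Q̄) ÷ (ΔI/Ī) = (-83.6/438.2) ÷ (-12860/51330) = 0.761.

0.761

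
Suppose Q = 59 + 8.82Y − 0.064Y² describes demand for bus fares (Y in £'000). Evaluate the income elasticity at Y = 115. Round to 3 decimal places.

-2.990

At Y = 115: Q = 226.9000.
dQ/dY = 8.82 − 0.128Y = -5.90000.
η = (dQ/dY)·(Y/Q) = -5.90000 × (115/226.9000) = -2.990.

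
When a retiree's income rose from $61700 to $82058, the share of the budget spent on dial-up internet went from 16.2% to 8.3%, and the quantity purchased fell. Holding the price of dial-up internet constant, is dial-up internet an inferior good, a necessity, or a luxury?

Quantity demanded falls as income rises, so η < 0.

inferior good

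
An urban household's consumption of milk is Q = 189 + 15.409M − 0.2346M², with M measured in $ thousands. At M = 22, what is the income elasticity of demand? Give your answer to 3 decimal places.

At M = 22: Q = 414.4516.
dQ/dM = 15.409 − 0.4692M = 5.08660.
η = (dQ/dM)·(M/Q) = 5.08660 × (22/414.4516) = 0.270.

0.270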